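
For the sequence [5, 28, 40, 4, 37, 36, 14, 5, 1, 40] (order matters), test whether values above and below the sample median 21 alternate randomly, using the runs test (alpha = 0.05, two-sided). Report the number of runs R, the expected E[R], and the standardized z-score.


Step 1: Compute median = 21; label A = above, B = below.
Labels in order: BAABAABBBA  (n_A = 5, n_B = 5)
Step 2: Count runs R = 6.
Step 3: Under H0 (random ordering), E[R] = 2*n_A*n_B/(n_A+n_B) + 1 = 2*5*5/10 + 1 = 6.0000.
        Var[R] = 2*n_A*n_B*(2*n_A*n_B - n_A - n_B) / ((n_A+n_B)^2 * (n_A+n_B-1)) = 2000/900 = 2.2222.
        SD[R] = 1.4907.
Step 4: R = E[R], so z = 0 with no continuity correction.
Step 5: Two-sided p-value via normal approximation = 2*(1 - Phi(|z|)) = 1.000000.
Step 6: alpha = 0.05. fail to reject H0.

R = 6, z = 0.0000, p = 1.000000, fail to reject H0.


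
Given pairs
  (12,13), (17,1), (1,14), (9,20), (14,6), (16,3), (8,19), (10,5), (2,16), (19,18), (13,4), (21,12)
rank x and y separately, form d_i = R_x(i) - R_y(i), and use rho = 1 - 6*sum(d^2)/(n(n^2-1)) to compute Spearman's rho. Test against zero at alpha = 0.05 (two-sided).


Step 1: Rank x and y separately (midranks; no ties here).
rank(x): 12->6, 17->10, 1->1, 9->4, 14->8, 16->9, 8->3, 10->5, 2->2, 19->11, 13->7, 21->12
rank(y): 13->7, 1->1, 14->8, 20->12, 6->5, 3->2, 19->11, 5->4, 16->9, 18->10, 4->3, 12->6
Step 2: d_i = R_x(i) - R_y(i); compute d_i^2.
  (6-7)^2=1, (10-1)^2=81, (1-8)^2=49, (4-12)^2=64, (8-5)^2=9, (9-2)^2=49, (3-11)^2=64, (5-4)^2=1, (2-9)^2=49, (11-10)^2=1, (7-3)^2=16, (12-6)^2=36
sum(d^2) = 420.
Step 3: rho = 1 - 6*420 / (12*(12^2 - 1)) = 1 - 2520/1716 = -0.468531.
Step 4: Under H0, t = rho * sqrt((n-2)/(1-rho^2)) = -1.6771 ~ t(10).
Step 5: Two-sided p-value from the t-distribution with 10 df = 0.124455.
Step 6: alpha = 0.05. fail to reject H0.

rho = -0.4685, p = 0.124455, fail to reject H0 at alpha = 0.05.


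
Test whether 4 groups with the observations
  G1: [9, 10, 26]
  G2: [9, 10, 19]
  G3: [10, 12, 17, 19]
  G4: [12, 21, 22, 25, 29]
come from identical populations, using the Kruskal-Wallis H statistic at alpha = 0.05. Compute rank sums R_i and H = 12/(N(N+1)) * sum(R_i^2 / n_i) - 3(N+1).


Step 1: Combine all N = 15 observations and assign midranks.
sorted (value, group, rank): (9,G1,1.5), (9,G2,1.5), (10,G1,4), (10,G2,4), (10,G3,4), (12,G3,6.5), (12,G4,6.5), (17,G3,8), (19,G2,9.5), (19,G3,9.5), (21,G4,11), (22,G4,12), (25,G4,13), (26,G1,14), (29,G4,15)
Step 2: Sum ranks within each group.
R_1 = 19.5 (n_1 = 3)
R_2 = 15 (n_2 = 3)
R_3 = 28 (n_3 = 4)
R_4 = 57.5 (n_4 = 5)
Step 3: H = 12/(N(N+1)) * sum(R_i^2/n_i) - 3(N+1)
     = 12/(15*16) * (19.5^2/3 + 15^2/3 + 28^2/4 + 57.5^2/5) - 3*16
     = 0.050000 * 1059 - 48
     = 4.950000.
Step 4: Ties present; correction factor C = 1 - 42/(15^3 - 15) = 0.987500. Corrected H = 4.950000 / 0.987500 = 5.012658.
Step 5: Under H0, H ~ chi^2(3); p-value = 0.170873.
Step 6: alpha = 0.05. fail to reject H0.

H = 5.0127, df = 3, p = 0.170873, fail to reject H0.


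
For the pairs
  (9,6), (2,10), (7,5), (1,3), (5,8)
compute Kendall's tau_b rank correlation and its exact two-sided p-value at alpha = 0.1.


Step 1: Enumerate the 10 unordered pairs (i,j) with i<j and classify each by sign(x_j-x_i) * sign(y_j-y_i).
  (1,2):dx=-7,dy=+4->D; (1,3):dx=-2,dy=-1->C; (1,4):dx=-8,dy=-3->C; (1,5):dx=-4,dy=+2->D
  (2,3):dx=+5,dy=-5->D; (2,4):dx=-1,dy=-7->C; (2,5):dx=+3,dy=-2->D; (3,4):dx=-6,dy=-2->C
  (3,5):dx=-2,dy=+3->D; (4,5):dx=+4,dy=+5->C
Step 2: C = 5, D = 5, total pairs = 10.
Step 3: tau = (C - D)/(n(n-1)/2) = (5 - 5)/10 = 0.000000.
Step 4: Exact two-sided p-value (enumerate n! = 120 permutations of y under H0): p = 1.000000.
Step 5: alpha = 0.1. fail to reject H0.

tau_b = 0.0000 (C=5, D=5), p = 1.000000, fail to reject H0.


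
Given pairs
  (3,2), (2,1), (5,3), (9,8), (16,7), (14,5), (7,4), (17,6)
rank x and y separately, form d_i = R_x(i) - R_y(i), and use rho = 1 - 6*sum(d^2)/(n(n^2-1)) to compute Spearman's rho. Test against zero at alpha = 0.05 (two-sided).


Step 1: Rank x and y separately (midranks; no ties here).
rank(x): 3->2, 2->1, 5->3, 9->5, 16->7, 14->6, 7->4, 17->8
rank(y): 2->2, 1->1, 3->3, 8->8, 7->7, 5->5, 4->4, 6->6
Step 2: d_i = R_x(i) - R_y(i); compute d_i^2.
  (2-2)^2=0, (1-1)^2=0, (3-3)^2=0, (5-8)^2=9, (7-7)^2=0, (6-5)^2=1, (4-4)^2=0, (8-6)^2=4
sum(d^2) = 14.
Step 3: rho = 1 - 6*14 / (8*(8^2 - 1)) = 1 - 84/504 = 0.833333.
Step 4: Under H0, t = rho * sqrt((n-2)/(1-rho^2)) = 3.6927 ~ t(6).
Step 5: Two-sided p-value from the t-distribution with 6 df = 0.010176.
Step 6: alpha = 0.05. reject H0.

rho = 0.8333, p = 0.010176, reject H0 at alpha = 0.05.


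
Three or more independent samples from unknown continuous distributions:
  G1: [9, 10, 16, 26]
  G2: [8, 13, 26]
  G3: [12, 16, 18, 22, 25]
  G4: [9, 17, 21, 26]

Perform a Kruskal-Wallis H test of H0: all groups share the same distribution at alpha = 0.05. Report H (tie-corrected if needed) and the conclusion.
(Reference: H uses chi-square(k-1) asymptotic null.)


Step 1: Combine all N = 16 observations and assign midranks.
sorted (value, group, rank): (8,G2,1), (9,G1,2.5), (9,G4,2.5), (10,G1,4), (12,G3,5), (13,G2,6), (16,G1,7.5), (16,G3,7.5), (17,G4,9), (18,G3,10), (21,G4,11), (22,G3,12), (25,G3,13), (26,G1,15), (26,G2,15), (26,G4,15)
Step 2: Sum ranks within each group.
R_1 = 29 (n_1 = 4)
R_2 = 22 (n_2 = 3)
R_3 = 47.5 (n_3 = 5)
R_4 = 37.5 (n_4 = 4)
Step 3: H = 12/(N(N+1)) * sum(R_i^2/n_i) - 3(N+1)
     = 12/(16*17) * (29^2/4 + 22^2/3 + 47.5^2/5 + 37.5^2/4) - 3*17
     = 0.044118 * 1174.4 - 51
     = 0.811581.
Step 4: Ties present; correction factor C = 1 - 36/(16^3 - 16) = 0.991176. Corrected H = 0.811581 / 0.991176 = 0.818806.
Step 5: Under H0, H ~ chi^2(3); p-value = 0.844964.
Step 6: alpha = 0.05. fail to reject H0.

H = 0.8188, df = 3, p = 0.844964, fail to reject H0.


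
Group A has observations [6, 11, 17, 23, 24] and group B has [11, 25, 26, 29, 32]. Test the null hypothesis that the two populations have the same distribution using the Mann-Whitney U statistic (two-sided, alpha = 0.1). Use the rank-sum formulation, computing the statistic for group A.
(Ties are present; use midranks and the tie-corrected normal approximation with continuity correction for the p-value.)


Step 1: Combine and sort all 10 observations; assign midranks.
sorted (value, group): (6,X), (11,X), (11,Y), (17,X), (23,X), (24,X), (25,Y), (26,Y), (29,Y), (32,Y)
ranks: 6->1, 11->2.5, 11->2.5, 17->4, 23->5, 24->6, 25->7, 26->8, 29->9, 32->10
Step 2: Rank sum for X: R1 = 1 + 2.5 + 4 + 5 + 6 = 18.5.
Step 3: U_X = R1 - n1(n1+1)/2 = 18.5 - 5*6/2 = 18.5 - 15 = 3.5.
       U_Y = n1*n2 - U_X = 25 - 3.5 = 21.5.
Step 4: Ties are present, so use the tie-corrected normal approximation (with continuity correction) for the p-value.
Step 5: p-value = 0.074913; compare to alpha = 0.1. reject H0.

U_X = 3.5, p = 0.074913, reject H0 at alpha = 0.1.


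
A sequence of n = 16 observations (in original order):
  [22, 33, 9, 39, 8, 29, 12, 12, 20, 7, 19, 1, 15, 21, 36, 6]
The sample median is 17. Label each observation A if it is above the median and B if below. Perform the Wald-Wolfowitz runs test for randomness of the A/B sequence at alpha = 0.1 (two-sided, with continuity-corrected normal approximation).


Step 1: Compute median = 17; label A = above, B = below.
Labels in order: AABABABBABABBAAB  (n_A = 8, n_B = 8)
Step 2: Count runs R = 12.
Step 3: Under H0 (random ordering), E[R] = 2*n_A*n_B/(n_A+n_B) + 1 = 2*8*8/16 + 1 = 9.0000.
        Var[R] = 2*n_A*n_B*(2*n_A*n_B - n_A - n_B) / ((n_A+n_B)^2 * (n_A+n_B-1)) = 14336/3840 = 3.7333.
        SD[R] = 1.9322.
Step 4: Continuity-corrected z = (R - 0.5 - E[R]) / SD[R] = (12 - 0.5 - 9.0000) / 1.9322 = 1.2939.
Step 5: Two-sided p-value via normal approximation = 2*(1 - Phi(|z|)) = 0.195709.
Step 6: alpha = 0.1. fail to reject H0.

R = 12, z = 1.2939, p = 0.195709, fail to reject H0.


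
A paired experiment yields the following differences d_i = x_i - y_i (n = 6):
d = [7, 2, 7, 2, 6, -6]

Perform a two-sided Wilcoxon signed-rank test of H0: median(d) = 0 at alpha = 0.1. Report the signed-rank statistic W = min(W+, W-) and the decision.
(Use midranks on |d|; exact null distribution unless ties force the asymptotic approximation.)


Step 1: Drop any zero differences (none here) and take |d_i|.
|d| = [7, 2, 7, 2, 6, 6]
Step 2: Midrank |d_i| (ties get averaged ranks).
ranks: |7|->5.5, |2|->1.5, |7|->5.5, |2|->1.5, |6|->3.5, |6|->3.5
Step 3: Attach original signs; sum ranks with positive sign and with negative sign.
W+ = 5.5 + 1.5 + 5.5 + 1.5 + 3.5 = 17.5
W- = 3.5 = 3.5
(Check: W+ + W- = 21 should equal n(n+1)/2 = 21.)
Step 4: Test statistic W = min(W+, W-) = 3.5.
Step 5: Ties in |d|, so use the tie-corrected normal approximation.
        E[W] = n(n+1)/4 = 6*7/4 = 10.5.
        Tie groups: |d|=2 (t=2), |d|=6 (t=2), |d|=7 (t=2); sum(t^3 - t) = 18.
        Var[W] = n(n+1)(2n+1)/24 - sum(t^3-t)/48 = 546/24 - 18/48 = 22.375.
        z = (W - E[W]) / sqrt(Var[W]) = (3.5 - 10.5) / 4.7302 = -1.4798.
        Two-sided p = 2*Phi(z) = 0.138914.
Step 6: alpha = 0.1. fail to reject H0.

W+ = 17.5, W- = 3.5, W = min = 3.5, p = 0.138914, fail to reject H0.


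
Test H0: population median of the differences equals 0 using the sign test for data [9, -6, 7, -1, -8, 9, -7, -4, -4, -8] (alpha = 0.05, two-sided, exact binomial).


Step 1: Discard zero differences. Original n = 10; n_eff = number of nonzero differences = 10.
Nonzero differences (with sign): +9, -6, +7, -1, -8, +9, -7, -4, -4, -8
Step 2: Count signs: positive = 3, negative = 7.
Step 3: Under H0: P(positive) = 0.5, so the number of positives S ~ Bin(10, 0.5).
Step 4: Two-sided exact p-value = sum of Bin(10,0.5) probabilities at or below the observed probability = 0.343750.
Step 5: alpha = 0.05. fail to reject H0.

n_eff = 10, pos = 3, neg = 7, p = 0.343750, fail to reject H0.


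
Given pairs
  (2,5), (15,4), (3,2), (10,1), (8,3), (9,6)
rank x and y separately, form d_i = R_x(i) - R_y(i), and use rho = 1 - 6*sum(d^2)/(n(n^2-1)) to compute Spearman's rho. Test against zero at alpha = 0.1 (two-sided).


Step 1: Rank x and y separately (midranks; no ties here).
rank(x): 2->1, 15->6, 3->2, 10->5, 8->3, 9->4
rank(y): 5->5, 4->4, 2->2, 1->1, 3->3, 6->6
Step 2: d_i = R_x(i) - R_y(i); compute d_i^2.
  (1-5)^2=16, (6-4)^2=4, (2-2)^2=0, (5-1)^2=16, (3-3)^2=0, (4-6)^2=4
sum(d^2) = 40.
Step 3: rho = 1 - 6*40 / (6*(6^2 - 1)) = 1 - 240/210 = -0.142857.
Step 4: Under H0, t = rho * sqrt((n-2)/(1-rho^2)) = -0.2887 ~ t(4).
Step 5: Two-sided p-value from the t-distribution with 4 df = 0.787172.
Step 6: alpha = 0.1. fail to reject H0.

rho = -0.1429, p = 0.787172, fail to reject H0 at alpha = 0.1.


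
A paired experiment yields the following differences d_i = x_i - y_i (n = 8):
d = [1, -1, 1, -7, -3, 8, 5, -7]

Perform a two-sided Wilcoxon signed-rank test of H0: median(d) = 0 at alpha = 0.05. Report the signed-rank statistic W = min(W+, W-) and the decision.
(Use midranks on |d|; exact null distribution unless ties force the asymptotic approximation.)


Step 1: Drop any zero differences (none here) and take |d_i|.
|d| = [1, 1, 1, 7, 3, 8, 5, 7]
Step 2: Midrank |d_i| (ties get averaged ranks).
ranks: |1|->2, |1|->2, |1|->2, |7|->6.5, |3|->4, |8|->8, |5|->5, |7|->6.5
Step 3: Attach original signs; sum ranks with positive sign and with negative sign.
W+ = 2 + 2 + 8 + 5 = 17
W- = 2 + 6.5 + 4 + 6.5 = 19
(Check: W+ + W- = 36 should equal n(n+1)/2 = 36.)
Step 4: Test statistic W = min(W+, W-) = 17.
Step 5: Ties in |d|, so use the tie-corrected normal approximation.
        E[W] = n(n+1)/4 = 8*9/4 = 18.
        Tie groups: |d|=1 (t=3), |d|=7 (t=2); sum(t^3 - t) = 30.
        Var[W] = n(n+1)(2n+1)/24 - sum(t^3-t)/48 = 1224/24 - 30/48 = 50.375.
        z = (W - E[W]) / sqrt(Var[W]) = (17 - 18) / 7.0975 = -0.1409.
        Two-sided p = 2*Phi(z) = 0.887954.
Step 6: alpha = 0.05. fail to reject H0.

W+ = 17, W- = 19, W = min = 17, p = 0.887954, fail to reject H0.


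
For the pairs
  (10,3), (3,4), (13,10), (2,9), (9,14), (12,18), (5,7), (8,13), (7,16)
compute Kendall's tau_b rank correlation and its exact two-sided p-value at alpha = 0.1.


Step 1: Enumerate the 36 unordered pairs (i,j) with i<j and classify each by sign(x_j-x_i) * sign(y_j-y_i).
  (1,2):dx=-7,dy=+1->D; (1,3):dx=+3,dy=+7->C; (1,4):dx=-8,dy=+6->D; (1,5):dx=-1,dy=+11->D
  (1,6):dx=+2,dy=+15->C; (1,7):dx=-5,dy=+4->D; (1,8):dx=-2,dy=+10->D; (1,9):dx=-3,dy=+13->D
  (2,3):dx=+10,dy=+6->C; (2,4):dx=-1,dy=+5->D; (2,5):dx=+6,dy=+10->C; (2,6):dx=+9,dy=+14->C
  (2,7):dx=+2,dy=+3->C; (2,8):dx=+5,dy=+9->C; (2,9):dx=+4,dy=+12->C; (3,4):dx=-11,dy=-1->C
  (3,5):dx=-4,dy=+4->D; (3,6):dx=-1,dy=+8->D; (3,7):dx=-8,dy=-3->C; (3,8):dx=-5,dy=+3->D
  (3,9):dx=-6,dy=+6->D; (4,5):dx=+7,dy=+5->C; (4,6):dx=+10,dy=+9->C; (4,7):dx=+3,dy=-2->D
  (4,8):dx=+6,dy=+4->C; (4,9):dx=+5,dy=+7->C; (5,6):dx=+3,dy=+4->C; (5,7):dx=-4,dy=-7->C
  (5,8):dx=-1,dy=-1->C; (5,9):dx=-2,dy=+2->D; (6,7):dx=-7,dy=-11->C; (6,8):dx=-4,dy=-5->C
  (6,9):dx=-5,dy=-2->C; (7,8):dx=+3,dy=+6->C; (7,9):dx=+2,dy=+9->C; (8,9):dx=-1,dy=+3->D
Step 2: C = 22, D = 14, total pairs = 36.
Step 3: tau = (C - D)/(n(n-1)/2) = (22 - 14)/36 = 0.222222.
Step 4: Exact two-sided p-value (enumerate n! = 362880 permutations of y under H0): p = 0.476709.
Step 5: alpha = 0.1. fail to reject H0.

tau_b = 0.2222 (C=22, D=14), p = 0.476709, fail to reject H0.


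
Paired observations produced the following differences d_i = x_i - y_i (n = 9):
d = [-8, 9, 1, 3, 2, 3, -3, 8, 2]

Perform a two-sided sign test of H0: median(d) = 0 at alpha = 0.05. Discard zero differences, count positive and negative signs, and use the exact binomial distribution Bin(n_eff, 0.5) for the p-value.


Step 1: Discard zero differences. Original n = 9; n_eff = number of nonzero differences = 9.
Nonzero differences (with sign): -8, +9, +1, +3, +2, +3, -3, +8, +2
Step 2: Count signs: positive = 7, negative = 2.
Step 3: Under H0: P(positive) = 0.5, so the number of positives S ~ Bin(9, 0.5).
Step 4: Two-sided exact p-value = sum of Bin(9,0.5) probabilities at or below the observed probability = 0.179688.
Step 5: alpha = 0.05. fail to reject H0.

n_eff = 9, pos = 7, neg = 2, p = 0.179688, fail to reject H0.


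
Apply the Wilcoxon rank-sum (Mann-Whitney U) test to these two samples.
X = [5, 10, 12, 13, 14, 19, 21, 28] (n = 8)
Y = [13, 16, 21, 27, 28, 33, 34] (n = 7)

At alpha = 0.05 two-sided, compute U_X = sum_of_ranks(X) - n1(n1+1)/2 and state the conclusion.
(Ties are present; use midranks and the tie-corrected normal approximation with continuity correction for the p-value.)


Step 1: Combine and sort all 15 observations; assign midranks.
sorted (value, group): (5,X), (10,X), (12,X), (13,X), (13,Y), (14,X), (16,Y), (19,X), (21,X), (21,Y), (27,Y), (28,X), (28,Y), (33,Y), (34,Y)
ranks: 5->1, 10->2, 12->3, 13->4.5, 13->4.5, 14->6, 16->7, 19->8, 21->9.5, 21->9.5, 27->11, 28->12.5, 28->12.5, 33->14, 34->15
Step 2: Rank sum for X: R1 = 1 + 2 + 3 + 4.5 + 6 + 8 + 9.5 + 12.5 = 46.5.
Step 3: U_X = R1 - n1(n1+1)/2 = 46.5 - 8*9/2 = 46.5 - 36 = 10.5.
       U_Y = n1*n2 - U_X = 56 - 10.5 = 45.5.
Step 4: Ties are present, so use the tie-corrected normal approximation (with continuity correction) for the p-value.
Step 5: p-value = 0.048534; compare to alpha = 0.05. reject H0.

U_X = 10.5, p = 0.048534, reject H0 at alpha = 0.05.


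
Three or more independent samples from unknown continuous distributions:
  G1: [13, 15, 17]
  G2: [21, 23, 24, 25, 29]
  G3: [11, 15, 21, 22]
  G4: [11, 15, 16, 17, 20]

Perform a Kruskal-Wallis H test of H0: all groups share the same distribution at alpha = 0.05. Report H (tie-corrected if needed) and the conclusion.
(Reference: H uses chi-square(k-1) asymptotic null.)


Step 1: Combine all N = 17 observations and assign midranks.
sorted (value, group, rank): (11,G3,1.5), (11,G4,1.5), (13,G1,3), (15,G1,5), (15,G3,5), (15,G4,5), (16,G4,7), (17,G1,8.5), (17,G4,8.5), (20,G4,10), (21,G2,11.5), (21,G3,11.5), (22,G3,13), (23,G2,14), (24,G2,15), (25,G2,16), (29,G2,17)
Step 2: Sum ranks within each group.
R_1 = 16.5 (n_1 = 3)
R_2 = 73.5 (n_2 = 5)
R_3 = 31 (n_3 = 4)
R_4 = 32 (n_4 = 5)
Step 3: H = 12/(N(N+1)) * sum(R_i^2/n_i) - 3(N+1)
     = 12/(17*18) * (16.5^2/3 + 73.5^2/5 + 31^2/4 + 32^2/5) - 3*18
     = 0.039216 * 1616.25 - 54
     = 9.382353.
Step 4: Ties present; correction factor C = 1 - 42/(17^3 - 17) = 0.991422. Corrected H = 9.382353 / 0.991422 = 9.463535.
Step 5: Under H0, H ~ chi^2(3); p-value = 0.023722.
Step 6: alpha = 0.05. reject H0.

H = 9.4635, df = 3, p = 0.023722, reject H0.


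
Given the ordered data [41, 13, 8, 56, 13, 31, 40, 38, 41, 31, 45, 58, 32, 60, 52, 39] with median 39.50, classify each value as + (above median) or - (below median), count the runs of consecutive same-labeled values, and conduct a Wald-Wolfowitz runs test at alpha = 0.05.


Step 1: Compute median = 39.50; label A = above, B = below.
Labels in order: ABBABBABABAABAAB  (n_A = 8, n_B = 8)
Step 2: Count runs R = 12.
Step 3: Under H0 (random ordering), E[R] = 2*n_A*n_B/(n_A+n_B) + 1 = 2*8*8/16 + 1 = 9.0000.
        Var[R] = 2*n_A*n_B*(2*n_A*n_B - n_A - n_B) / ((n_A+n_B)^2 * (n_A+n_B-1)) = 14336/3840 = 3.7333.
        SD[R] = 1.9322.
Step 4: Continuity-corrected z = (R - 0.5 - E[R]) / SD[R] = (12 - 0.5 - 9.0000) / 1.9322 = 1.2939.
Step 5: Two-sided p-value via normal approximation = 2*(1 - Phi(|z|)) = 0.195709.
Step 6: alpha = 0.05. fail to reject H0.

R = 12, z = 1.2939, p = 0.195709, fail to reject H0.


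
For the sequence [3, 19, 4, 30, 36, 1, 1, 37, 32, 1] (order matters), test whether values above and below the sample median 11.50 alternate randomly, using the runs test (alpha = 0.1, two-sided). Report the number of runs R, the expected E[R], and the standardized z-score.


Step 1: Compute median = 11.50; label A = above, B = below.
Labels in order: BABAABBAAB  (n_A = 5, n_B = 5)
Step 2: Count runs R = 7.
Step 3: Under H0 (random ordering), E[R] = 2*n_A*n_B/(n_A+n_B) + 1 = 2*5*5/10 + 1 = 6.0000.
        Var[R] = 2*n_A*n_B*(2*n_A*n_B - n_A - n_B) / ((n_A+n_B)^2 * (n_A+n_B-1)) = 2000/900 = 2.2222.
        SD[R] = 1.4907.
Step 4: Continuity-corrected z = (R - 0.5 - E[R]) / SD[R] = (7 - 0.5 - 6.0000) / 1.4907 = 0.3354.
Step 5: Two-sided p-value via normal approximation = 2*(1 - Phi(|z|)) = 0.737316.
Step 6: alpha = 0.1. fail to reject H0.

R = 7, z = 0.3354, p = 0.737316, fail to reject H0.


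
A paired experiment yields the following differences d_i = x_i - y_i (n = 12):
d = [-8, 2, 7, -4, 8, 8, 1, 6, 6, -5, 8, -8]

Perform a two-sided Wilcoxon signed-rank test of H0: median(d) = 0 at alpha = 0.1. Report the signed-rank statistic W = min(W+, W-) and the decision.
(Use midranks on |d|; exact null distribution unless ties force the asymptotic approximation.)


Step 1: Drop any zero differences (none here) and take |d_i|.
|d| = [8, 2, 7, 4, 8, 8, 1, 6, 6, 5, 8, 8]
Step 2: Midrank |d_i| (ties get averaged ranks).
ranks: |8|->10, |2|->2, |7|->7, |4|->3, |8|->10, |8|->10, |1|->1, |6|->5.5, |6|->5.5, |5|->4, |8|->10, |8|->10
Step 3: Attach original signs; sum ranks with positive sign and with negative sign.
W+ = 2 + 7 + 10 + 10 + 1 + 5.5 + 5.5 + 10 = 51
W- = 10 + 3 + 4 + 10 = 27
(Check: W+ + W- = 78 should equal n(n+1)/2 = 78.)
Step 4: Test statistic W = min(W+, W-) = 27.
Step 5: Ties in |d|, so use the tie-corrected normal approximation.
        E[W] = n(n+1)/4 = 12*13/4 = 39.
        Tie groups: |d|=6 (t=2), |d|=8 (t=5); sum(t^3 - t) = 126.
        Var[W] = n(n+1)(2n+1)/24 - sum(t^3-t)/48 = 3900/24 - 126/48 = 159.875.
        z = (W - E[W]) / sqrt(Var[W]) = (27 - 39) / 12.6442 = -0.9491.
        Two-sided p = 2*Phi(z) = 0.342593.
Step 6: alpha = 0.1. fail to reject H0.

W+ = 51, W- = 27, W = min = 27, p = 0.342593, fail to reject H0.


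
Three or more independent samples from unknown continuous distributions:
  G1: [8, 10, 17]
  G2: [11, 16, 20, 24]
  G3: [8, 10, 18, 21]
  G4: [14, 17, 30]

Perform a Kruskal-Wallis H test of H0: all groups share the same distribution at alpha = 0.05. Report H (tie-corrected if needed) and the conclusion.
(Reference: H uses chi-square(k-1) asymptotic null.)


Step 1: Combine all N = 14 observations and assign midranks.
sorted (value, group, rank): (8,G1,1.5), (8,G3,1.5), (10,G1,3.5), (10,G3,3.5), (11,G2,5), (14,G4,6), (16,G2,7), (17,G1,8.5), (17,G4,8.5), (18,G3,10), (20,G2,11), (21,G3,12), (24,G2,13), (30,G4,14)
Step 2: Sum ranks within each group.
R_1 = 13.5 (n_1 = 3)
R_2 = 36 (n_2 = 4)
R_3 = 27 (n_3 = 4)
R_4 = 28.5 (n_4 = 3)
Step 3: H = 12/(N(N+1)) * sum(R_i^2/n_i) - 3(N+1)
     = 12/(14*15) * (13.5^2/3 + 36^2/4 + 27^2/4 + 28.5^2/3) - 3*15
     = 0.057143 * 837.75 - 45
     = 2.871429.
Step 4: Ties present; correction factor C = 1 - 18/(14^3 - 14) = 0.993407. Corrected H = 2.871429 / 0.993407 = 2.890487.
Step 5: Under H0, H ~ chi^2(3); p-value = 0.408820.
Step 6: alpha = 0.05. fail to reject H0.

H = 2.8905, df = 3, p = 0.408820, fail to reject H0.


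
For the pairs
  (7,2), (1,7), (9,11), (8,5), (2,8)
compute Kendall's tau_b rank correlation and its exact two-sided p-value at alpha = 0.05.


Step 1: Enumerate the 10 unordered pairs (i,j) with i<j and classify each by sign(x_j-x_i) * sign(y_j-y_i).
  (1,2):dx=-6,dy=+5->D; (1,3):dx=+2,dy=+9->C; (1,4):dx=+1,dy=+3->C; (1,5):dx=-5,dy=+6->D
  (2,3):dx=+8,dy=+4->C; (2,4):dx=+7,dy=-2->D; (2,5):dx=+1,dy=+1->C; (3,4):dx=-1,dy=-6->C
  (3,5):dx=-7,dy=-3->C; (4,5):dx=-6,dy=+3->D
Step 2: C = 6, D = 4, total pairs = 10.
Step 3: tau = (C - D)/(n(n-1)/2) = (6 - 4)/10 = 0.200000.
Step 4: Exact two-sided p-value (enumerate n! = 120 permutations of y under H0): p = 0.816667.
Step 5: alpha = 0.05. fail to reject H0.

tau_b = 0.2000 (C=6, D=4), p = 0.816667, fail to reject H0.


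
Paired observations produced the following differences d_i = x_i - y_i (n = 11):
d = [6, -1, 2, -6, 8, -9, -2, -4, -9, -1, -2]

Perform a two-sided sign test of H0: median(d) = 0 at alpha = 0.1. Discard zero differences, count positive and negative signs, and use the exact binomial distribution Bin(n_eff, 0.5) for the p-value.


Step 1: Discard zero differences. Original n = 11; n_eff = number of nonzero differences = 11.
Nonzero differences (with sign): +6, -1, +2, -6, +8, -9, -2, -4, -9, -1, -2
Step 2: Count signs: positive = 3, negative = 8.
Step 3: Under H0: P(positive) = 0.5, so the number of positives S ~ Bin(11, 0.5).
Step 4: Two-sided exact p-value = sum of Bin(11,0.5) probabilities at or below the observed probability = 0.226562.
Step 5: alpha = 0.1. fail to reject H0.

n_eff = 11, pos = 3, neg = 8, p = 0.226562, fail to reject H0.


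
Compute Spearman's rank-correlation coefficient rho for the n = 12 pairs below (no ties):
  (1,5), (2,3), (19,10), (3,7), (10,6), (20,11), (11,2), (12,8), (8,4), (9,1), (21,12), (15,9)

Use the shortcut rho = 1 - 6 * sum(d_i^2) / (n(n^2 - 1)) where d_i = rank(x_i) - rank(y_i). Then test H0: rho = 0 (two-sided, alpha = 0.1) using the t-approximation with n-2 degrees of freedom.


Step 1: Rank x and y separately (midranks; no ties here).
rank(x): 1->1, 2->2, 19->10, 3->3, 10->6, 20->11, 11->7, 12->8, 8->4, 9->5, 21->12, 15->9
rank(y): 5->5, 3->3, 10->10, 7->7, 6->6, 11->11, 2->2, 8->8, 4->4, 1->1, 12->12, 9->9
Step 2: d_i = R_x(i) - R_y(i); compute d_i^2.
  (1-5)^2=16, (2-3)^2=1, (10-10)^2=0, (3-7)^2=16, (6-6)^2=0, (11-11)^2=0, (7-2)^2=25, (8-8)^2=0, (4-4)^2=0, (5-1)^2=16, (12-12)^2=0, (9-9)^2=0
sum(d^2) = 74.
Step 3: rho = 1 - 6*74 / (12*(12^2 - 1)) = 1 - 444/1716 = 0.741259.
Step 4: Under H0, t = rho * sqrt((n-2)/(1-rho^2)) = 3.4923 ~ t(10).
Step 5: Two-sided p-value from the t-distribution with 10 df = 0.005801.
Step 6: alpha = 0.1. reject H0.

rho = 0.7413, p = 0.005801, reject H0 at alpha = 0.1.


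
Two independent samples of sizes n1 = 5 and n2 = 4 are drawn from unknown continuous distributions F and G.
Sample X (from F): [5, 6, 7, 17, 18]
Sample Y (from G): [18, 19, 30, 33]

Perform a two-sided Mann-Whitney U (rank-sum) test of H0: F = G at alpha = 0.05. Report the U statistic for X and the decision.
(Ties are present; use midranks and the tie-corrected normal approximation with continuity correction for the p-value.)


Step 1: Combine and sort all 9 observations; assign midranks.
sorted (value, group): (5,X), (6,X), (7,X), (17,X), (18,X), (18,Y), (19,Y), (30,Y), (33,Y)
ranks: 5->1, 6->2, 7->3, 17->4, 18->5.5, 18->5.5, 19->7, 30->8, 33->9
Step 2: Rank sum for X: R1 = 1 + 2 + 3 + 4 + 5.5 = 15.5.
Step 3: U_X = R1 - n1(n1+1)/2 = 15.5 - 5*6/2 = 15.5 - 15 = 0.5.
       U_Y = n1*n2 - U_X = 20 - 0.5 = 19.5.
Step 4: Ties are present, so use the tie-corrected normal approximation (with continuity correction) for the p-value.
Step 5: p-value = 0.026844; compare to alpha = 0.05. reject H0.

U_X = 0.5, p = 0.026844, reject H0 at alpha = 0.05.


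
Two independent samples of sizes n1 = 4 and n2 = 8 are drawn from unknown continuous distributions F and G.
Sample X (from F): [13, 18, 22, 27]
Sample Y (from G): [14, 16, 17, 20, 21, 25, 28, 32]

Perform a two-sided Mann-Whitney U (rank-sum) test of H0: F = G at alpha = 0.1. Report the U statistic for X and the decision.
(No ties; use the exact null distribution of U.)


Step 1: Combine and sort all 12 observations; assign midranks.
sorted (value, group): (13,X), (14,Y), (16,Y), (17,Y), (18,X), (20,Y), (21,Y), (22,X), (25,Y), (27,X), (28,Y), (32,Y)
ranks: 13->1, 14->2, 16->3, 17->4, 18->5, 20->6, 21->7, 22->8, 25->9, 27->10, 28->11, 32->12
Step 2: Rank sum for X: R1 = 1 + 5 + 8 + 10 = 24.
Step 3: U_X = R1 - n1(n1+1)/2 = 24 - 4*5/2 = 24 - 10 = 14.
       U_Y = n1*n2 - U_X = 32 - 14 = 18.
Step 4: No ties, so the exact null distribution of U (based on enumerating the C(12,4) = 495 equally likely rank assignments) gives the two-sided p-value.
Step 5: p-value = 0.808081; compare to alpha = 0.1. fail to reject H0.

U_X = 14, p = 0.808081, fail to reject H0 at alpha = 0.1.


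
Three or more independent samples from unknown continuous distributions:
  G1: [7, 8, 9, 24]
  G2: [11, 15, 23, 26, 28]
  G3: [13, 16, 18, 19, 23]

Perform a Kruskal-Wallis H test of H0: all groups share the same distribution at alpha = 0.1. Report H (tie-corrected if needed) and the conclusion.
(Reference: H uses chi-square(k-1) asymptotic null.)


Step 1: Combine all N = 14 observations and assign midranks.
sorted (value, group, rank): (7,G1,1), (8,G1,2), (9,G1,3), (11,G2,4), (13,G3,5), (15,G2,6), (16,G3,7), (18,G3,8), (19,G3,9), (23,G2,10.5), (23,G3,10.5), (24,G1,12), (26,G2,13), (28,G2,14)
Step 2: Sum ranks within each group.
R_1 = 18 (n_1 = 4)
R_2 = 47.5 (n_2 = 5)
R_3 = 39.5 (n_3 = 5)
Step 3: H = 12/(N(N+1)) * sum(R_i^2/n_i) - 3(N+1)
     = 12/(14*15) * (18^2/4 + 47.5^2/5 + 39.5^2/5) - 3*15
     = 0.057143 * 844.3 - 45
     = 3.245714.
Step 4: Ties present; correction factor C = 1 - 6/(14^3 - 14) = 0.997802. Corrected H = 3.245714 / 0.997802 = 3.252863.
Step 5: Under H0, H ~ chi^2(2); p-value = 0.196630.
Step 6: alpha = 0.1. fail to reject H0.

H = 3.2529, df = 2, p = 0.196630, fail to reject H0.


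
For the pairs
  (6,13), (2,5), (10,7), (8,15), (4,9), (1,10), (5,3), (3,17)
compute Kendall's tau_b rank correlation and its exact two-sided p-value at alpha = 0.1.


Step 1: Enumerate the 28 unordered pairs (i,j) with i<j and classify each by sign(x_j-x_i) * sign(y_j-y_i).
  (1,2):dx=-4,dy=-8->C; (1,3):dx=+4,dy=-6->D; (1,4):dx=+2,dy=+2->C; (1,5):dx=-2,dy=-4->C
  (1,6):dx=-5,dy=-3->C; (1,7):dx=-1,dy=-10->C; (1,8):dx=-3,dy=+4->D; (2,3):dx=+8,dy=+2->C
  (2,4):dx=+6,dy=+10->C; (2,5):dx=+2,dy=+4->C; (2,6):dx=-1,dy=+5->D; (2,7):dx=+3,dy=-2->D
  (2,8):dx=+1,dy=+12->C; (3,4):dx=-2,dy=+8->D; (3,5):dx=-6,dy=+2->D; (3,6):dx=-9,dy=+3->D
  (3,7):dx=-5,dy=-4->C; (3,8):dx=-7,dy=+10->D; (4,5):dx=-4,dy=-6->C; (4,6):dx=-7,dy=-5->C
  (4,7):dx=-3,dy=-12->C; (4,8):dx=-5,dy=+2->D; (5,6):dx=-3,dy=+1->D; (5,7):dx=+1,dy=-6->D
  (5,8):dx=-1,dy=+8->D; (6,7):dx=+4,dy=-7->D; (6,8):dx=+2,dy=+7->C; (7,8):dx=-2,dy=+14->D
Step 2: C = 14, D = 14, total pairs = 28.
Step 3: tau = (C - D)/(n(n-1)/2) = (14 - 14)/28 = 0.000000.
Step 4: Exact two-sided p-value (enumerate n! = 40320 permutations of y under H0): p = 1.000000.
Step 5: alpha = 0.1. fail to reject H0.

tau_b = 0.0000 (C=14, D=14), p = 1.000000, fail to reject H0.


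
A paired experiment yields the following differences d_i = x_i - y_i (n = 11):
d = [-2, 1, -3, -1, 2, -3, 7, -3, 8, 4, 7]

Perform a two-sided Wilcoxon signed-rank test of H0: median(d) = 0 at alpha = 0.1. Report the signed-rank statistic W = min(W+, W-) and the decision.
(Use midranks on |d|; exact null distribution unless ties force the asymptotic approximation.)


Step 1: Drop any zero differences (none here) and take |d_i|.
|d| = [2, 1, 3, 1, 2, 3, 7, 3, 8, 4, 7]
Step 2: Midrank |d_i| (ties get averaged ranks).
ranks: |2|->3.5, |1|->1.5, |3|->6, |1|->1.5, |2|->3.5, |3|->6, |7|->9.5, |3|->6, |8|->11, |4|->8, |7|->9.5
Step 3: Attach original signs; sum ranks with positive sign and with negative sign.
W+ = 1.5 + 3.5 + 9.5 + 11 + 8 + 9.5 = 43
W- = 3.5 + 6 + 1.5 + 6 + 6 = 23
(Check: W+ + W- = 66 should equal n(n+1)/2 = 66.)
Step 4: Test statistic W = min(W+, W-) = 23.
Step 5: Ties in |d|, so use the tie-corrected normal approximation.
        E[W] = n(n+1)/4 = 11*12/4 = 33.
        Tie groups: |d|=1 (t=2), |d|=2 (t=2), |d|=3 (t=3), |d|=7 (t=2); sum(t^3 - t) = 42.
        Var[W] = n(n+1)(2n+1)/24 - sum(t^3-t)/48 = 3036/24 - 42/48 = 125.625.
        z = (W - E[W]) / sqrt(Var[W]) = (23 - 33) / 11.2083 = -0.8922.
        Two-sided p = 2*Phi(z) = 0.372286.
Step 6: alpha = 0.1. fail to reject H0.

W+ = 43, W- = 23, W = min = 23, p = 0.372286, fail to reject H0.


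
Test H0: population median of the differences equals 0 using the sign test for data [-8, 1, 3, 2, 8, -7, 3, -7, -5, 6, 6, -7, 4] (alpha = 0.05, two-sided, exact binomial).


Step 1: Discard zero differences. Original n = 13; n_eff = number of nonzero differences = 13.
Nonzero differences (with sign): -8, +1, +3, +2, +8, -7, +3, -7, -5, +6, +6, -7, +4
Step 2: Count signs: positive = 8, negative = 5.
Step 3: Under H0: P(positive) = 0.5, so the number of positives S ~ Bin(13, 0.5).
Step 4: Two-sided exact p-value = sum of Bin(13,0.5) probabilities at or below the observed probability = 0.581055.
Step 5: alpha = 0.05. fail to reject H0.

n_eff = 13, pos = 8, neg = 5, p = 0.581055, fail to reject H0.


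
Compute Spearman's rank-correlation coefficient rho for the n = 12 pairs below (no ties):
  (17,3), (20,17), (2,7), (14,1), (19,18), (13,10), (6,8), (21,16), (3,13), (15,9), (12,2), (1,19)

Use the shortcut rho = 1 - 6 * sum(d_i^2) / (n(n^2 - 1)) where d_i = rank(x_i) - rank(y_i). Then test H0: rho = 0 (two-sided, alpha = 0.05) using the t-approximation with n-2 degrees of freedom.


Step 1: Rank x and y separately (midranks; no ties here).
rank(x): 17->9, 20->11, 2->2, 14->7, 19->10, 13->6, 6->4, 21->12, 3->3, 15->8, 12->5, 1->1
rank(y): 3->3, 17->10, 7->4, 1->1, 18->11, 10->7, 8->5, 16->9, 13->8, 9->6, 2->2, 19->12
Step 2: d_i = R_x(i) - R_y(i); compute d_i^2.
  (9-3)^2=36, (11-10)^2=1, (2-4)^2=4, (7-1)^2=36, (10-11)^2=1, (6-7)^2=1, (4-5)^2=1, (12-9)^2=9, (3-8)^2=25, (8-6)^2=4, (5-2)^2=9, (1-12)^2=121
sum(d^2) = 248.
Step 3: rho = 1 - 6*248 / (12*(12^2 - 1)) = 1 - 1488/1716 = 0.132867.
Step 4: Under H0, t = rho * sqrt((n-2)/(1-rho^2)) = 0.4239 ~ t(10).
Step 5: Two-sided p-value from the t-distribution with 10 df = 0.680598.
Step 6: alpha = 0.05. fail to reject H0.

rho = 0.1329, p = 0.680598, fail to reject H0 at alpha = 0.05.


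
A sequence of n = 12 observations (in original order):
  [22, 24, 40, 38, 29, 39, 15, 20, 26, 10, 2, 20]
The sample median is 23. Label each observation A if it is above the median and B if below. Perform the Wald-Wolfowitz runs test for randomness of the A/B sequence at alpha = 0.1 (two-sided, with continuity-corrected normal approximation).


Step 1: Compute median = 23; label A = above, B = below.
Labels in order: BAAAAABBABBB  (n_A = 6, n_B = 6)
Step 2: Count runs R = 5.
Step 3: Under H0 (random ordering), E[R] = 2*n_A*n_B/(n_A+n_B) + 1 = 2*6*6/12 + 1 = 7.0000.
        Var[R] = 2*n_A*n_B*(2*n_A*n_B - n_A - n_B) / ((n_A+n_B)^2 * (n_A+n_B-1)) = 4320/1584 = 2.7273.
        SD[R] = 1.6514.
Step 4: Continuity-corrected z = (R + 0.5 - E[R]) / SD[R] = (5 + 0.5 - 7.0000) / 1.6514 = -0.9083.
Step 5: Two-sided p-value via normal approximation = 2*(1 - Phi(|z|)) = 0.363722.
Step 6: alpha = 0.1. fail to reject H0.

R = 5, z = -0.9083, p = 0.363722, fail to reject H0.


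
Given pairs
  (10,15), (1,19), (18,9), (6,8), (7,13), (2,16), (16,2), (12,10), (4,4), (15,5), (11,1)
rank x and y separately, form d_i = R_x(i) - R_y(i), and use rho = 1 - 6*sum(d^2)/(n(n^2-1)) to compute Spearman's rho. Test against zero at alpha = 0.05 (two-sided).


Step 1: Rank x and y separately (midranks; no ties here).
rank(x): 10->6, 1->1, 18->11, 6->4, 7->5, 2->2, 16->10, 12->8, 4->3, 15->9, 11->7
rank(y): 15->9, 19->11, 9->6, 8->5, 13->8, 16->10, 2->2, 10->7, 4->3, 5->4, 1->1
Step 2: d_i = R_x(i) - R_y(i); compute d_i^2.
  (6-9)^2=9, (1-11)^2=100, (11-6)^2=25, (4-5)^2=1, (5-8)^2=9, (2-10)^2=64, (10-2)^2=64, (8-7)^2=1, (3-3)^2=0, (9-4)^2=25, (7-1)^2=36
sum(d^2) = 334.
Step 3: rho = 1 - 6*334 / (11*(11^2 - 1)) = 1 - 2004/1320 = -0.518182.
Step 4: Under H0, t = rho * sqrt((n-2)/(1-rho^2)) = -1.8176 ~ t(9).
Step 5: Two-sided p-value from the t-distribution with 9 df = 0.102492.
Step 6: alpha = 0.05. fail to reject H0.

rho = -0.5182, p = 0.102492, fail to reject H0 at alpha = 0.05.


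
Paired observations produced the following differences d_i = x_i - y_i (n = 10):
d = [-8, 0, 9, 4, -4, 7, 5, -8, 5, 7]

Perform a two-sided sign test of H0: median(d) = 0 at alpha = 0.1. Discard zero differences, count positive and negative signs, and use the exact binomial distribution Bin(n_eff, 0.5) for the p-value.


Step 1: Discard zero differences. Original n = 10; n_eff = number of nonzero differences = 9.
Nonzero differences (with sign): -8, +9, +4, -4, +7, +5, -8, +5, +7
Step 2: Count signs: positive = 6, negative = 3.
Step 3: Under H0: P(positive) = 0.5, so the number of positives S ~ Bin(9, 0.5).
Step 4: Two-sided exact p-value = sum of Bin(9,0.5) probabilities at or below the observed probability = 0.507812.
Step 5: alpha = 0.1. fail to reject H0.

n_eff = 9, pos = 6, neg = 3, p = 0.507812, fail to reject H0.


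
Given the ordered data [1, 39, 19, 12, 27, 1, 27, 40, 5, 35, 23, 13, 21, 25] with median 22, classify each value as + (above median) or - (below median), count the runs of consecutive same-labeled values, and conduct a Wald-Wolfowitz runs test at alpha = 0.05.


Step 1: Compute median = 22; label A = above, B = below.
Labels in order: BABBABAABAABBA  (n_A = 7, n_B = 7)
Step 2: Count runs R = 10.
Step 3: Under H0 (random ordering), E[R] = 2*n_A*n_B/(n_A+n_B) + 1 = 2*7*7/14 + 1 = 8.0000.
        Var[R] = 2*n_A*n_B*(2*n_A*n_B - n_A - n_B) / ((n_A+n_B)^2 * (n_A+n_B-1)) = 8232/2548 = 3.2308.
        SD[R] = 1.7974.
Step 4: Continuity-corrected z = (R - 0.5 - E[R]) / SD[R] = (10 - 0.5 - 8.0000) / 1.7974 = 0.8345.
Step 5: Two-sided p-value via normal approximation = 2*(1 - Phi(|z|)) = 0.403986.
Step 6: alpha = 0.05. fail to reject H0.

R = 10, z = 0.8345, p = 0.403986, fail to reject H0.


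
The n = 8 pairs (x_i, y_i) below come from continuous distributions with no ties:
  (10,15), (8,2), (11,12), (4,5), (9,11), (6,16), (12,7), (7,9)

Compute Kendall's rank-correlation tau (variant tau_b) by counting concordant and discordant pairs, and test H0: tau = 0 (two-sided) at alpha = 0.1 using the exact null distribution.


Step 1: Enumerate the 28 unordered pairs (i,j) with i<j and classify each by sign(x_j-x_i) * sign(y_j-y_i).
  (1,2):dx=-2,dy=-13->C; (1,3):dx=+1,dy=-3->D; (1,4):dx=-6,dy=-10->C; (1,5):dx=-1,dy=-4->C
  (1,6):dx=-4,dy=+1->D; (1,7):dx=+2,dy=-8->D; (1,8):dx=-3,dy=-6->C; (2,3):dx=+3,dy=+10->C
  (2,4):dx=-4,dy=+3->D; (2,5):dx=+1,dy=+9->C; (2,6):dx=-2,dy=+14->D; (2,7):dx=+4,dy=+5->C
  (2,8):dx=-1,dy=+7->D; (3,4):dx=-7,dy=-7->C; (3,5):dx=-2,dy=-1->C; (3,6):dx=-5,dy=+4->D
  (3,7):dx=+1,dy=-5->D; (3,8):dx=-4,dy=-3->C; (4,5):dx=+5,dy=+6->C; (4,6):dx=+2,dy=+11->C
  (4,7):dx=+8,dy=+2->C; (4,8):dx=+3,dy=+4->C; (5,6):dx=-3,dy=+5->D; (5,7):dx=+3,dy=-4->D
  (5,8):dx=-2,dy=-2->C; (6,7):dx=+6,dy=-9->D; (6,8):dx=+1,dy=-7->D; (7,8):dx=-5,dy=+2->D
Step 2: C = 15, D = 13, total pairs = 28.
Step 3: tau = (C - D)/(n(n-1)/2) = (15 - 13)/28 = 0.071429.
Step 4: Exact two-sided p-value (enumerate n! = 40320 permutations of y under H0): p = 0.904861.
Step 5: alpha = 0.1. fail to reject H0.

tau_b = 0.0714 (C=15, D=13), p = 0.904861, fail to reject H0.


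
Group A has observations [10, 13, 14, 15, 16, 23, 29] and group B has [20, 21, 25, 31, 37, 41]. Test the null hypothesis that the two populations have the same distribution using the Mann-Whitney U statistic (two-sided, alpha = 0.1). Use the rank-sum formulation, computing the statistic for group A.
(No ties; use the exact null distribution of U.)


Step 1: Combine and sort all 13 observations; assign midranks.
sorted (value, group): (10,X), (13,X), (14,X), (15,X), (16,X), (20,Y), (21,Y), (23,X), (25,Y), (29,X), (31,Y), (37,Y), (41,Y)
ranks: 10->1, 13->2, 14->3, 15->4, 16->5, 20->6, 21->7, 23->8, 25->9, 29->10, 31->11, 37->12, 41->13
Step 2: Rank sum for X: R1 = 1 + 2 + 3 + 4 + 5 + 8 + 10 = 33.
Step 3: U_X = R1 - n1(n1+1)/2 = 33 - 7*8/2 = 33 - 28 = 5.
       U_Y = n1*n2 - U_X = 42 - 5 = 37.
Step 4: No ties, so the exact null distribution of U (based on enumerating the C(13,7) = 1716 equally likely rank assignments) gives the two-sided p-value.
Step 5: p-value = 0.022145; compare to alpha = 0.1. reject H0.

U_X = 5, p = 0.022145, reject H0 at alpha = 0.1.


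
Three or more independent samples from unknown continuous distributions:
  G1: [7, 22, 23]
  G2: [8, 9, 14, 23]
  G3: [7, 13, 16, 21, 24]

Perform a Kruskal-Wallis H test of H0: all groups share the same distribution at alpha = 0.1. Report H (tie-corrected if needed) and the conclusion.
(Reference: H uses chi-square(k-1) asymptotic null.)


Step 1: Combine all N = 12 observations and assign midranks.
sorted (value, group, rank): (7,G1,1.5), (7,G3,1.5), (8,G2,3), (9,G2,4), (13,G3,5), (14,G2,6), (16,G3,7), (21,G3,8), (22,G1,9), (23,G1,10.5), (23,G2,10.5), (24,G3,12)
Step 2: Sum ranks within each group.
R_1 = 21 (n_1 = 3)
R_2 = 23.5 (n_2 = 4)
R_3 = 33.5 (n_3 = 5)
Step 3: H = 12/(N(N+1)) * sum(R_i^2/n_i) - 3(N+1)
     = 12/(12*13) * (21^2/3 + 23.5^2/4 + 33.5^2/5) - 3*13
     = 0.076923 * 509.512 - 39
     = 0.193269.
Step 4: Ties present; correction factor C = 1 - 12/(12^3 - 12) = 0.993007. Corrected H = 0.193269 / 0.993007 = 0.194630.
Step 5: Under H0, H ~ chi^2(2); p-value = 0.907270.
Step 6: alpha = 0.1. fail to reject H0.

H = 0.1946, df = 2, p = 0.907270, fail to reject H0.


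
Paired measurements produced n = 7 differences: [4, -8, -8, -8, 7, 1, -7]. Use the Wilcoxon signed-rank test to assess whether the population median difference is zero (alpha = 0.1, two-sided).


Step 1: Drop any zero differences (none here) and take |d_i|.
|d| = [4, 8, 8, 8, 7, 1, 7]
Step 2: Midrank |d_i| (ties get averaged ranks).
ranks: |4|->2, |8|->6, |8|->6, |8|->6, |7|->3.5, |1|->1, |7|->3.5
Step 3: Attach original signs; sum ranks with positive sign and with negative sign.
W+ = 2 + 3.5 + 1 = 6.5
W- = 6 + 6 + 6 + 3.5 = 21.5
(Check: W+ + W- = 28 should equal n(n+1)/2 = 28.)
Step 4: Test statistic W = min(W+, W-) = 6.5.
Step 5: Ties in |d|, so use the tie-corrected normal approximation.
        E[W] = n(n+1)/4 = 7*8/4 = 14.
        Tie groups: |d|=7 (t=2), |d|=8 (t=3); sum(t^3 - t) = 30.
        Var[W] = n(n+1)(2n+1)/24 - sum(t^3-t)/48 = 840/24 - 30/48 = 34.375.
        z = (W - E[W]) / sqrt(Var[W]) = (6.5 - 14) / 5.8630 = -1.2792.
        Two-sided p = 2*Phi(z) = 0.200825.
Step 6: alpha = 0.1. fail to reject H0.

W+ = 6.5, W- = 21.5, W = min = 6.5, p = 0.200825, fail to reject H0.


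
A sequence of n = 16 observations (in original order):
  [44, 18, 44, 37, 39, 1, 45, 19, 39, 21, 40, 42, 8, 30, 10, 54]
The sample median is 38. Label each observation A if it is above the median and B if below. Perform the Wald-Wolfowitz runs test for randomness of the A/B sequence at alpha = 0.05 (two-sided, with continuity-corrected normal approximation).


Step 1: Compute median = 38; label A = above, B = below.
Labels in order: ABABABABABAABBBA  (n_A = 8, n_B = 8)
Step 2: Count runs R = 13.
Step 3: Under H0 (random ordering), E[R] = 2*n_A*n_B/(n_A+n_B) + 1 = 2*8*8/16 + 1 = 9.0000.
        Var[R] = 2*n_A*n_B*(2*n_A*n_B - n_A - n_B) / ((n_A+n_B)^2 * (n_A+n_B-1)) = 14336/3840 = 3.7333.
        SD[R] = 1.9322.
Step 4: Continuity-corrected z = (R - 0.5 - E[R]) / SD[R] = (13 - 0.5 - 9.0000) / 1.9322 = 1.8114.
Step 5: Two-sided p-value via normal approximation = 2*(1 - Phi(|z|)) = 0.070076.
Step 6: alpha = 0.05. fail to reject H0.

R = 13, z = 1.8114, p = 0.070076, fail to reject H0.
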